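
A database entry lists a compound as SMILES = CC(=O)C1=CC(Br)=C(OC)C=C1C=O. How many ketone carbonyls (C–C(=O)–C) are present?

1

The ketone motif appears at heavy-atom position 2 in the SMILES.
Other groups present: 1 aldehyde, 1 ether.
Ketone count: 1.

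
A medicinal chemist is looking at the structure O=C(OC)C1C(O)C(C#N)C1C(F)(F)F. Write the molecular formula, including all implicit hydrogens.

Walk through each heavy atom and fill implicit hydrogens from standard valence (C 4, N 3, O 2, S 2, halogen 1):
  atom 1: O, bond orders sum to 2 (valence 2) → 0 H
  atom 2: C, bond orders sum to 4 (valence 4) → 0 H
  atom 3: O, bond orders sum to 2 (valence 2) → 0 H
  atom 4: C, bond orders sum to 1 (valence 4) → 3 H
  atom 5: C, bond orders sum to 3 (valence 4) → 1 H
  atom 6: C, bond orders sum to 3 (valence 4) → 1 H
  atom 7: O, bond orders sum to 1 (valence 2) → 1 H
  atom 8: C, bond orders sum to 3 (valence 4) → 1 H
  atom 9: C, bond orders sum to 4 (valence 4) → 0 H
  atom 10: N, bond orders sum to 3 (valence 3) → 0 H
  atom 11: C, bond orders sum to 3 (valence 4) → 1 H
  atom 12: C, bond orders sum to 4 (valence 4) → 0 H
  atom 13: F (halogen, monovalent) → 0 H
  atom 14: F (halogen, monovalent) → 0 H
  atom 15: F (halogen, monovalent) → 0 H
Totals → C:8, H:8, F:3, N:1, O:3.
In Hill order: C8H8F3NO3.

C8H8F3NO3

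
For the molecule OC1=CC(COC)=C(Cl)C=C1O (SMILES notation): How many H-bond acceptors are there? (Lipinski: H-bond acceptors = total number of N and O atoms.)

3

N atoms: 0; O atoms: 3.
Lipinski HBA = 0 + 3 = 3.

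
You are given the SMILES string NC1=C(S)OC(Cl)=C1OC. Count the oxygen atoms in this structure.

Scan the SMILES for O atoms (remember two-letter symbols like Cl and Br are single atoms).
Oxygen count: 2.

2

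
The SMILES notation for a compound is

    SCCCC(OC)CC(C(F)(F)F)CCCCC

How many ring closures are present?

In SMILES, each pair of matching ring-closure digits denotes one ring-closing bond; the number of such bonds equals the number of independent rings.
Ring-closure bonds here: 0.

0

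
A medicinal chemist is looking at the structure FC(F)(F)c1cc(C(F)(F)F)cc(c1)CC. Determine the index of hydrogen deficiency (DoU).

4

Molecular formula: C10H8F6.
DoU = (2C + 2 + N − H − X) / 2, where X is the halogen count and O/S are ignored.
    = (2·10 + 2 + 0 − 8 − 6) / 2 = 8 / 2 = 4.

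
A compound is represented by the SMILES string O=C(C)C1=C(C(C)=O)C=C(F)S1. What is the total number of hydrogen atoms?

Walk through each heavy atom and fill implicit hydrogens from standard valence (C 4, N 3, O 2, S 2, halogen 1):
  atom 1: O, bond orders sum to 2 (valence 2) → 0 H
  atom 2: C, bond orders sum to 4 (valence 4) → 0 H
  atom 3: C, bond orders sum to 1 (valence 4) → 3 H
  atom 4: C, bond orders sum to 4 (valence 4) → 0 H
  atom 5: C, bond orders sum to 4 (valence 4) → 0 H
  atom 6: C, bond orders sum to 4 (valence 4) → 0 H
  atom 7: C, bond orders sum to 1 (valence 4) → 3 H
  atom 8: O, bond orders sum to 2 (valence 2) → 0 H
  atom 9: C, bond orders sum to 3 (valence 4) → 1 H
  atom 10: C, bond orders sum to 4 (valence 4) → 0 H
  atom 11: F (halogen, monovalent) → 0 H
  atom 12: S, bond orders sum to 2 (valence 2) → 0 H
Total hydrogens: 7.

7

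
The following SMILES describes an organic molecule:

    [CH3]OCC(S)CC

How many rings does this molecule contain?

0

In SMILES, each pair of matching ring-closure digits denotes one ring-closing bond; the number of such bonds equals the number of independent rings.
Ring-closure bonds here: 0.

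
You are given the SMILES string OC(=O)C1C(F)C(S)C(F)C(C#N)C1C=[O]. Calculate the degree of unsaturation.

Degree of unsaturation = (number of rings) + (number of π bonds).
Ring closures in the SMILES: 1.
π bonds: 2 double bonds (each 1 DoU), 1 triple bond (each 2 DoU) → 4 DoU from unsaturation.
Total DoU = 1 + 4 = 5.

5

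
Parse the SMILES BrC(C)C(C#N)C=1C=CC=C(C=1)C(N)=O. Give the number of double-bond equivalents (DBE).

Degree of unsaturation = (number of rings) + (number of π bonds).
Ring closures in the SMILES: 1.
π bonds: 4 double bonds (each 1 DoU), 1 triple bond (each 2 DoU) → 6 DoU from unsaturation.
Total DoU = 1 + 6 = 7.

7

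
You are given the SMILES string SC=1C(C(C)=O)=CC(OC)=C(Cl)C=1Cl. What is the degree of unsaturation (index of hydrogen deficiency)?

Degree of unsaturation = (number of rings) + (number of π bonds).
Ring closures in the SMILES: 1.
π bonds: 4 double bonds (each 1 DoU) → 4 DoU from unsaturation.
Total DoU = 1 + 4 = 5.

5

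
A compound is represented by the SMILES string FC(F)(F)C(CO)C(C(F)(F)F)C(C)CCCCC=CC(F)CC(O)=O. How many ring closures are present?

In SMILES, each pair of matching ring-closure digits denotes one ring-closing bond; the number of such bonds equals the number of independent rings.
Ring-closure bonds here: 0.

0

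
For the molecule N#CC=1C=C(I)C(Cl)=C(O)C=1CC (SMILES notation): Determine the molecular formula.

C9H7ClINO

Walk through each heavy atom and fill implicit hydrogens from standard valence (C 4, N 3, O 2, S 2, halogen 1):
  atom 1: N, bond orders sum to 3 (valence 3) → 0 H
  atom 2: C, bond orders sum to 4 (valence 4) → 0 H
  atom 3: C, bond orders sum to 4 (valence 4) → 0 H
  atom 4: C, bond orders sum to 3 (valence 4) → 1 H
  atom 5: C, bond orders sum to 4 (valence 4) → 0 H
  atom 6: I (halogen, monovalent) → 0 H
  atom 7: C, bond orders sum to 4 (valence 4) → 0 H
  atom 8: Cl (halogen, monovalent) → 0 H
  atom 9: C, bond orders sum to 4 (valence 4) → 0 H
  atom 10: O, bond orders sum to 1 (valence 2) → 1 H
  atom 11: C, bond orders sum to 4 (valence 4) → 0 H
  atom 12: C, bond orders sum to 2 (valence 4) → 2 H
  atom 13: C, bond orders sum to 1 (valence 4) → 3 H
Totals → C:9, H:7, Cl:1, I:1, N:1, O:1.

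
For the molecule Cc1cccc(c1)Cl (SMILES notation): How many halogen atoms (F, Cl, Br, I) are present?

Halogen atoms appear at heavy-atom position 8 (1×Cl).
Halogen count: 1.

1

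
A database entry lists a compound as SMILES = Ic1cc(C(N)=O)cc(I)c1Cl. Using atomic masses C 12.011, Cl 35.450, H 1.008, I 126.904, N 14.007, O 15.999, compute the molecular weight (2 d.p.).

407.37 g/mol

First, the molecular formula is C7H4ClI2NO (counting implicit H from valence).
  C: 7 × 12.011 = 84.077
  Cl: 1 × 35.450 = 35.450
  H: 4 × 1.008 = 4.032
  I: 2 × 126.904 = 253.808
  N: 1 × 14.007 = 14.007
  O: 1 × 15.999 = 15.999
Sum: 7×12.011 + 1×35.450 + 4×1.008 + 2×126.904 + 1×14.007 + 1×15.999 = 407.373 → 407.37 g/mol.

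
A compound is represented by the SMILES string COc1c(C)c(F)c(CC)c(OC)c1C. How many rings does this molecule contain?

1

In SMILES, each pair of matching ring-closure digits denotes one ring-closing bond; the number of such bonds equals the number of independent rings.
Ring-closure bonds here: 1.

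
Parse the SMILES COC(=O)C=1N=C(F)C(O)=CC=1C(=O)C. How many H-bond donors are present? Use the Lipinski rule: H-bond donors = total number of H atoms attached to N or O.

Donors: find every N or O and count the H atoms it carries.
  atom 2 (O): bond orders sum to 2 → 0 H
  atom 4 (O): bond orders sum to 2 → 0 H
  atom 6 (N): bond orders sum to 3 → 0 H
  atom 10 (O): bond orders sum to 1 → 1 H
  atom 14 (O): bond orders sum to 2 → 0 H
Lipinski HBD = 1.

1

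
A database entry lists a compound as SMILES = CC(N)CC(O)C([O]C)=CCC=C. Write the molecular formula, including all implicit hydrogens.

C10H19NO2

Walk through each heavy atom and fill implicit hydrogens from standard valence (C 4, N 3, O 2, S 2, halogen 1):
  atom 1: C, bond orders sum to 1 (valence 4) → 3 H
  atom 2: C, bond orders sum to 3 (valence 4) → 1 H
  atom 3: N, bond orders sum to 1 (valence 3) → 2 H
  atom 4: C, bond orders sum to 2 (valence 4) → 2 H
  atom 5: C, bond orders sum to 3 (valence 4) → 1 H
  atom 6: O, bond orders sum to 1 (valence 2) → 1 H
  atom 7: C, bond orders sum to 4 (valence 4) → 0 H
  atom 8: O with explicit H count 0
  atom 9: C, bond orders sum to 1 (valence 4) → 3 H
  atom 10: C, bond orders sum to 3 (valence 4) → 1 H
  atom 11: C, bond orders sum to 2 (valence 4) → 2 H
  atom 12: C, bond orders sum to 3 (valence 4) → 1 H
  atom 13: C, bond orders sum to 2 (valence 4) → 2 H
Totals → C:10, H:19, N:1, O:2.
In Hill order: C10H19NO2.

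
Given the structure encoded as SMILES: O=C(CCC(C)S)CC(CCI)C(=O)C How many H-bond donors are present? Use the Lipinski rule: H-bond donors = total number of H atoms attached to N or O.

0

Donors: find every N or O and count the H atoms it carries.
  atom 1 (O): bond orders sum to 2 → 0 H
  atom 14 (O): bond orders sum to 2 → 0 H
Lipinski HBD = 0.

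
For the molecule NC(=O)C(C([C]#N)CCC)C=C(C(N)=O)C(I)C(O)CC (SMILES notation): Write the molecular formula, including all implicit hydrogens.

Walk through each heavy atom and fill implicit hydrogens from standard valence (C 4, N 3, O 2, S 2, halogen 1):
  atom 1: N, bond orders sum to 1 (valence 3) → 2 H
  atom 2: C, bond orders sum to 4 (valence 4) → 0 H
  atom 3: O, bond orders sum to 2 (valence 2) → 0 H
  atom 4: C, bond orders sum to 3 (valence 4) → 1 H
  atom 5: C, bond orders sum to 3 (valence 4) → 1 H
  atom 6: C with explicit H count 0
  atom 7: N, bond orders sum to 3 (valence 3) → 0 H
  atom 8: C, bond orders sum to 2 (valence 4) → 2 H
  atom 9: C, bond orders sum to 2 (valence 4) → 2 H
  atom 10: C, bond orders sum to 1 (valence 4) → 3 H
  atom 11: C, bond orders sum to 3 (valence 4) → 1 H
  atom 12: C, bond orders sum to 4 (valence 4) → 0 H
  atom 13: C, bond orders sum to 4 (valence 4) → 0 H
  atom 14: N, bond orders sum to 1 (valence 3) → 2 H
  atom 15: O, bond orders sum to 2 (valence 2) → 0 H
  atom 16: C, bond orders sum to 3 (valence 4) → 1 H
  atom 17: I (halogen, monovalent) → 0 H
  atom 18: C, bond orders sum to 3 (valence 4) → 1 H
  atom 19: O, bond orders sum to 1 (valence 2) → 1 H
  atom 20: C, bond orders sum to 2 (valence 4) → 2 H
  atom 21: C, bond orders sum to 1 (valence 4) → 3 H
Totals → C:14, H:22, I:1, N:3, O:3.

C14H22IN3O3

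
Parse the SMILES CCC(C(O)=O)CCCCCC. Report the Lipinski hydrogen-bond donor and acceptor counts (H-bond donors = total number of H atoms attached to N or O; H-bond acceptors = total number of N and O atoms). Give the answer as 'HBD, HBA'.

1, 2

Donors: find every N or O and count the H atoms it carries.
  atom 5 (O): bond orders sum to 1 → 1 H
  atom 6 (O): bond orders sum to 2 → 0 H
Lipinski HBD = 1.
Acceptors: N atoms = 0, O atoms = 2 → HBA = 2.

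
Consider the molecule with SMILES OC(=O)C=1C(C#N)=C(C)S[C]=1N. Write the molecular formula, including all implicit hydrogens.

C7H6N2O2S

Walk through each heavy atom and fill implicit hydrogens from standard valence (C 4, N 3, O 2, S 2, halogen 1):
  atom 1: O, bond orders sum to 1 (valence 2) → 1 H
  atom 2: C, bond orders sum to 4 (valence 4) → 0 H
  atom 3: O, bond orders sum to 2 (valence 2) → 0 H
  atom 4: C, bond orders sum to 4 (valence 4) → 0 H
  atom 5: C, bond orders sum to 4 (valence 4) → 0 H
  atom 6: C, bond orders sum to 4 (valence 4) → 0 H
  atom 7: N, bond orders sum to 3 (valence 3) → 0 H
  atom 8: C, bond orders sum to 4 (valence 4) → 0 H
  atom 9: C, bond orders sum to 1 (valence 4) → 3 H
  atom 10: S, bond orders sum to 2 (valence 2) → 0 H
  atom 11: C with explicit H count 0
  atom 12: N, bond orders sum to 1 (valence 3) → 2 H
Totals → C:7, H:6, N:2, O:2, S:1.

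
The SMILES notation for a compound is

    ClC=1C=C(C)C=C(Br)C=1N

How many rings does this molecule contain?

1

In SMILES, each pair of matching ring-closure digits denotes one ring-closing bond; the number of such bonds equals the number of independent rings.
Ring-closure bonds here: 1.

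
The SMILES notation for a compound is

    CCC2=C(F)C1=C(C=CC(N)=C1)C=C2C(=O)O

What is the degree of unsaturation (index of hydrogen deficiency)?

8

Degree of unsaturation = (number of rings) + (number of π bonds).
Ring closures in the SMILES: 2.
π bonds: 6 double bonds (each 1 DoU) → 6 DoU from unsaturation.
Total DoU = 2 + 6 = 8.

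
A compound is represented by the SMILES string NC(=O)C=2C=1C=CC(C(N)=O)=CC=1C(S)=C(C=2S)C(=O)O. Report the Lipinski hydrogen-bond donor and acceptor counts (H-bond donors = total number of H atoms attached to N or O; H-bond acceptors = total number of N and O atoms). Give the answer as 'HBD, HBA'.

Donors: find every N or O and count the H atoms it carries.
  atom 1 (N): bond orders sum to 1 → 2 H
  atom 3 (O): bond orders sum to 2 → 0 H
  atom 10 (N): bond orders sum to 1 → 2 H
  atom 11 (O): bond orders sum to 2 → 0 H
  atom 20 (O): bond orders sum to 2 → 0 H
  atom 21 (O): bond orders sum to 1 → 1 H
Lipinski HBD = 5.
Acceptors: N atoms = 2, O atoms = 4 → HBA = 6.

5, 6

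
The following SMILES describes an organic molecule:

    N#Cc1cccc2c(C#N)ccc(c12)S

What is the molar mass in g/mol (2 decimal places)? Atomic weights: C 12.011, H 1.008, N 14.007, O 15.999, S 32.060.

First, the molecular formula is C12H6N2S (counting implicit H from valence).
  C: 12 × 12.011 = 144.132
  H: 6 × 1.008 = 6.048
  N: 2 × 14.007 = 28.014
  S: 1 × 32.060 = 32.060
Sum: 12×12.011 + 6×1.008 + 2×14.007 + 1×32.060 = 210.254 → 210.25 g/mol.

210.25 g/mol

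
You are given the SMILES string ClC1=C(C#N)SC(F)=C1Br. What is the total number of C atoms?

Count every carbon token in the SMILES (each C, including those in ring-closure positions and inside branches).
Carbon count: 5.

5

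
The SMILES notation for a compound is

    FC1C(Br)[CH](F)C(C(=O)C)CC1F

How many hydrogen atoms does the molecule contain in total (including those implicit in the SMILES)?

10

Walk through each heavy atom and fill implicit hydrogens from standard valence (C 4, N 3, O 2, S 2, halogen 1):
  atom 1: F (halogen, monovalent) → 0 H
  atom 2: C, bond orders sum to 3 (valence 4) → 1 H
  atom 3: C, bond orders sum to 3 (valence 4) → 1 H
  atom 4: Br (halogen, monovalent) → 0 H
  atom 5: C with explicit H count 1
  atom 6: F (halogen, monovalent) → 0 H
  atom 7: C, bond orders sum to 3 (valence 4) → 1 H
  atom 8: C, bond orders sum to 4 (valence 4) → 0 H
  atom 9: O, bond orders sum to 2 (valence 2) → 0 H
  atom 10: C, bond orders sum to 1 (valence 4) → 3 H
  atom 11: C, bond orders sum to 2 (valence 4) → 2 H
  atom 12: C, bond orders sum to 3 (valence 4) → 1 H
  atom 13: F (halogen, monovalent) → 0 H
Total hydrogens: 10.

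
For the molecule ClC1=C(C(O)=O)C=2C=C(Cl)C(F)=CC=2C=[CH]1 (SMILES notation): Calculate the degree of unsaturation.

8

Degree of unsaturation = (number of rings) + (number of π bonds).
Ring closures in the SMILES: 2.
π bonds: 6 double bonds (each 1 DoU) → 6 DoU from unsaturation.
Total DoU = 2 + 6 = 8.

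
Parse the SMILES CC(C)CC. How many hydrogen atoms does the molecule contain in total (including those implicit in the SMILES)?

Walk through each heavy atom and fill implicit hydrogens from standard valence (C 4, N 3, O 2, S 2, halogen 1):
  atom 1: C, bond orders sum to 1 (valence 4) → 3 H
  atom 2: C, bond orders sum to 3 (valence 4) → 1 H
  atom 3: C, bond orders sum to 1 (valence 4) → 3 H
  atom 4: C, bond orders sum to 2 (valence 4) → 2 H
  atom 5: C, bond orders sum to 1 (valence 4) → 3 H
Total hydrogens: 12.

12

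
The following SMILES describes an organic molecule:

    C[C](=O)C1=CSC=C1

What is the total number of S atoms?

1

Scan the SMILES for S atoms (remember two-letter symbols like Cl and Br are single atoms).
Sulfur count: 1.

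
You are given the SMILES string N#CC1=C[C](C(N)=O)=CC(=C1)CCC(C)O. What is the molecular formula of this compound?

C12H14N2O2

Walk through each heavy atom and fill implicit hydrogens from standard valence (C 4, N 3, O 2, S 2, halogen 1):
  atom 1: N, bond orders sum to 3 (valence 3) → 0 H
  atom 2: C, bond orders sum to 4 (valence 4) → 0 H
  atom 3: C, bond orders sum to 4 (valence 4) → 0 H
  atom 4: C, bond orders sum to 3 (valence 4) → 1 H
  atom 5: C with explicit H count 0
  atom 6: C, bond orders sum to 4 (valence 4) → 0 H
  atom 7: N, bond orders sum to 1 (valence 3) → 2 H
  atom 8: O, bond orders sum to 2 (valence 2) → 0 H
  atom 9: C, bond orders sum to 3 (valence 4) → 1 H
  atom 10: C, bond orders sum to 4 (valence 4) → 0 H
  atom 11: C, bond orders sum to 3 (valence 4) → 1 H
  atom 12: C, bond orders sum to 2 (valence 4) → 2 H
  atom 13: C, bond orders sum to 2 (valence 4) → 2 H
  atom 14: C, bond orders sum to 3 (valence 4) → 1 H
  atom 15: C, bond orders sum to 1 (valence 4) → 3 H
  atom 16: O, bond orders sum to 1 (valence 2) → 1 H
Totals → C:12, H:14, N:2, O:2.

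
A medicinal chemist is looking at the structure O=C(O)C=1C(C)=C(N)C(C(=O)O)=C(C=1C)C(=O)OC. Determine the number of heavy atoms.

19

Every atom symbol written in the SMILES (organic subset) is one heavy atom; implicit H are not written.
Heavy atoms by element → C:12, N:1, O:6.
Total: 19.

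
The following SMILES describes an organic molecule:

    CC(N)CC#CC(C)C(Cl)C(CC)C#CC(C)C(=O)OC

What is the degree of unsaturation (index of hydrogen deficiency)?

Molecular formula: C17H26ClNO2.
DoU = (2C + 2 + N − H − X) / 2, where X is the halogen count and O/S are ignored.
    = (2·17 + 2 + 1 − 26 − 1) / 2 = 10 / 2 = 5.

5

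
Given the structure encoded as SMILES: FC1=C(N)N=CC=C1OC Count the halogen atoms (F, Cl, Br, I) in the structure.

Halogen atoms appear at heavy-atom position 1 (1×F).
Other groups present: 1 ether, 1 primary amine.
Halogen count: 1.

1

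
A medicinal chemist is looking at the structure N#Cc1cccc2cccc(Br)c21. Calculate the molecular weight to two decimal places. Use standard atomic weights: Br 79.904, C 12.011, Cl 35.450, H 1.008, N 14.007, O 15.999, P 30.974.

232.08 g/mol

First, the molecular formula is C11H6BrN (counting implicit H from valence).
  Br: 1 × 79.904 = 79.904
  C: 11 × 12.011 = 132.121
  H: 6 × 1.008 = 6.048
  N: 1 × 14.007 = 14.007
Sum: 1×79.904 + 11×12.011 + 6×1.008 + 1×14.007 = 232.080 → 232.08 g/mol.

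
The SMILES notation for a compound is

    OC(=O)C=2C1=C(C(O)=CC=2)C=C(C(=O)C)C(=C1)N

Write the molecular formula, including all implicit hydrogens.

Walk through each heavy atom and fill implicit hydrogens from standard valence (C 4, N 3, O 2, S 2, halogen 1):
  atom 1: O, bond orders sum to 1 (valence 2) → 1 H
  atom 2: C, bond orders sum to 4 (valence 4) → 0 H
  atom 3: O, bond orders sum to 2 (valence 2) → 0 H
  atom 4: C, bond orders sum to 4 (valence 4) → 0 H
  atom 5: C, bond orders sum to 4 (valence 4) → 0 H
  atom 6: C, bond orders sum to 4 (valence 4) → 0 H
  atom 7: C, bond orders sum to 4 (valence 4) → 0 H
  atom 8: O, bond orders sum to 1 (valence 2) → 1 H
  atom 9: C, bond orders sum to 3 (valence 4) → 1 H
  atom 10: C, bond orders sum to 3 (valence 4) → 1 H
  atom 11: C, bond orders sum to 3 (valence 4) → 1 H
  atom 12: C, bond orders sum to 4 (valence 4) → 0 H
  atom 13: C, bond orders sum to 4 (valence 4) → 0 H
  atom 14: O, bond orders sum to 2 (valence 2) → 0 H
  atom 15: C, bond orders sum to 1 (valence 4) → 3 H
  atom 16: C, bond orders sum to 4 (valence 4) → 0 H
  atom 17: C, bond orders sum to 3 (valence 4) → 1 H
  atom 18: N, bond orders sum to 1 (valence 3) → 2 H
Totals → C:13, H:11, N:1, O:4.

C13H11NO4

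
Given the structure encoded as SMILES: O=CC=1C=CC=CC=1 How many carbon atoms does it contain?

Count every carbon token in the SMILES (each C, including those in ring-closure positions and inside branches).
Carbon count: 7.

7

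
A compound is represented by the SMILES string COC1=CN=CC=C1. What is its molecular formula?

C6H7NO

Walk through each heavy atom and fill implicit hydrogens from standard valence (C 4, N 3, O 2, S 2, halogen 1):
  atom 1: C, bond orders sum to 1 (valence 4) → 3 H
  atom 2: O, bond orders sum to 2 (valence 2) → 0 H
  atom 3: C, bond orders sum to 4 (valence 4) → 0 H
  atom 4: C, bond orders sum to 3 (valence 4) → 1 H
  atom 5: N, bond orders sum to 3 (valence 3) → 0 H
  atom 6: C, bond orders sum to 3 (valence 4) → 1 H
  atom 7: C, bond orders sum to 3 (valence 4) → 1 H
  atom 8: C, bond orders sum to 3 (valence 4) → 1 H
Totals → C:6, H:7, N:1, O:1.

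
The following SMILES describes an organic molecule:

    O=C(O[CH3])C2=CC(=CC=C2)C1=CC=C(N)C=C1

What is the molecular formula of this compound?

Walk through each heavy atom and fill implicit hydrogens from standard valence (C 4, N 3, O 2, S 2, halogen 1):
  atom 1: O, bond orders sum to 2 (valence 2) → 0 H
  atom 2: C, bond orders sum to 4 (valence 4) → 0 H
  atom 3: O, bond orders sum to 2 (valence 2) → 0 H
  atom 4: C with explicit H count 3
  atom 5: C, bond orders sum to 4 (valence 4) → 0 H
  atom 6: C, bond orders sum to 3 (valence 4) → 1 H
  atom 7: C, bond orders sum to 4 (valence 4) → 0 H
  atom 8: C, bond orders sum to 3 (valence 4) → 1 H
  atom 9: C, bond orders sum to 3 (valence 4) → 1 H
  atom 10: C, bond orders sum to 3 (valence 4) → 1 H
  atom 11: C, bond orders sum to 4 (valence 4) → 0 H
  atom 12: C, bond orders sum to 3 (valence 4) → 1 H
  atom 13: C, bond orders sum to 3 (valence 4) → 1 H
  atom 14: C, bond orders sum to 4 (valence 4) → 0 H
  atom 15: N, bond orders sum to 1 (valence 3) → 2 H
  atom 16: C, bond orders sum to 3 (valence 4) → 1 H
  atom 17: C, bond orders sum to 3 (valence 4) → 1 H
Totals → C:14, H:13, N:1, O:2.
In Hill order: C14H13NO2.

C14H13NO2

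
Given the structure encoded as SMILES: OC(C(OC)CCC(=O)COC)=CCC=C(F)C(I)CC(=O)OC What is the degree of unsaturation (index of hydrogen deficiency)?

4

Degree of unsaturation = (number of rings) + (number of π bonds).
Ring closures in the SMILES: 0.
π bonds: 4 double bonds (each 1 DoU) → 4 DoU from unsaturation.
Total DoU = 0 + 4 = 4.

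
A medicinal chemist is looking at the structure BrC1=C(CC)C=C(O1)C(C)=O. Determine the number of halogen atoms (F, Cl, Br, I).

Halogen atoms appear at heavy-atom position 1 (1×Br).
Other groups present: 1 ketone.
Halogen count: 1.

1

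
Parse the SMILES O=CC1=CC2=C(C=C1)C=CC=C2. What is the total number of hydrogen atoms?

Walk through each heavy atom and fill implicit hydrogens from standard valence (C 4, N 3, O 2, S 2, halogen 1):
  atom 1: O, bond orders sum to 2 (valence 2) → 0 H
  atom 2: C, bond orders sum to 3 (valence 4) → 1 H
  atom 3: C, bond orders sum to 4 (valence 4) → 0 H
  atom 4: C, bond orders sum to 3 (valence 4) → 1 H
  atom 5: C, bond orders sum to 4 (valence 4) → 0 H
  atom 6: C, bond orders sum to 4 (valence 4) → 0 H
  atom 7: C, bond orders sum to 3 (valence 4) → 1 H
  atom 8: C, bond orders sum to 3 (valence 4) → 1 H
  atom 9: C, bond orders sum to 3 (valence 4) → 1 H
  atom 10: C, bond orders sum to 3 (valence 4) → 1 H
  atom 11: C, bond orders sum to 3 (valence 4) → 1 H
  atom 12: C, bond orders sum to 3 (valence 4) → 1 H
Total hydrogens: 8.

8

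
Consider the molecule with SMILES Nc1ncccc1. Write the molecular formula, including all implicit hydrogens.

C5H6N2

Walk through each heavy atom and fill implicit hydrogens from standard valence (C 4, N 3, O 2, S 2, halogen 1); for lowercase aromatic atoms, an aromatic c carries 1 H when it has two neighbours and 0 H with three, and aromatic n carries 0 H:
  atom 1: N, bond orders sum to 1 (valence 3) → 2 H
  atom 2: aromatic c, 3 neighbours → 0 H
  atom 3: aromatic n, 2 neighbours → 0 H
  atom 4: aromatic c, 2 neighbours → 1 H
  atom 5: aromatic c, 2 neighbours → 1 H
  atom 6: aromatic c, 2 neighbours → 1 H
  atom 7: aromatic c, 2 neighbours → 1 H
Totals → C:5, H:6, N:2.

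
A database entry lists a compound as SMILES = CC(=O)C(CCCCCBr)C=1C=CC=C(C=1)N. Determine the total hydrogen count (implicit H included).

20

Walk through each heavy atom and fill implicit hydrogens from standard valence (C 4, N 3, O 2, S 2, halogen 1):
  atom 1: C, bond orders sum to 1 (valence 4) → 3 H
  atom 2: C, bond orders sum to 4 (valence 4) → 0 H
  atom 3: O, bond orders sum to 2 (valence 2) → 0 H
  atom 4: C, bond orders sum to 3 (valence 4) → 1 H
  atom 5: C, bond orders sum to 2 (valence 4) → 2 H
  atom 6: C, bond orders sum to 2 (valence 4) → 2 H
  atom 7: C, bond orders sum to 2 (valence 4) → 2 H
  atom 8: C, bond orders sum to 2 (valence 4) → 2 H
  atom 9: C, bond orders sum to 2 (valence 4) → 2 H
  atom 10: Br (halogen, monovalent) → 0 H
  atom 11: C, bond orders sum to 4 (valence 4) → 0 H
  atom 12: C, bond orders sum to 3 (valence 4) → 1 H
  atom 13: C, bond orders sum to 3 (valence 4) → 1 H
  atom 14: C, bond orders sum to 3 (valence 4) → 1 H
  atom 15: C, bond orders sum to 4 (valence 4) → 0 H
  atom 16: C, bond orders sum to 3 (valence 4) → 1 H
  atom 17: N, bond orders sum to 1 (valence 3) → 2 H
Total hydrogens: 20.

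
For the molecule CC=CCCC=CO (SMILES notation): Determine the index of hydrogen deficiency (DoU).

Molecular formula: C7H12O.
DoU = (2C + 2 + N − H − X) / 2, where X is the halogen count and O/S are ignored.
    = (2·7 + 2 + 0 − 12 − 0) / 2 = 4 / 2 = 2.

2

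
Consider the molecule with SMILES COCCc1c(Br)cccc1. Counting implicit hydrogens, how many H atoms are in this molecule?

Walk through each heavy atom and fill implicit hydrogens from standard valence (C 4, N 3, O 2, S 2, halogen 1); for lowercase aromatic atoms, an aromatic c carries 1 H when it has two neighbours and 0 H with three, and aromatic n carries 0 H:
  atom 1: C, bond orders sum to 1 (valence 4) → 3 H
  atom 2: O, bond orders sum to 2 (valence 2) → 0 H
  atom 3: C, bond orders sum to 2 (valence 4) → 2 H
  atom 4: C, bond orders sum to 2 (valence 4) → 2 H
  atom 5: aromatic c, 3 neighbours → 0 H
  atom 6: aromatic c, 3 neighbours → 0 H
  atom 7: Br (halogen, monovalent) → 0 H
  atom 8: aromatic c, 2 neighbours → 1 H
  atom 9: aromatic c, 2 neighbours → 1 H
  atom 10: aromatic c, 2 neighbours → 1 H
  atom 11: aromatic c, 2 neighbours → 1 H
Total hydrogens: 11.

11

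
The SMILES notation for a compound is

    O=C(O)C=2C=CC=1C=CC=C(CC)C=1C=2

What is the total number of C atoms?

13

Count every carbon token in the SMILES (each C, including those in ring-closure positions and inside branches).
Carbon count: 13.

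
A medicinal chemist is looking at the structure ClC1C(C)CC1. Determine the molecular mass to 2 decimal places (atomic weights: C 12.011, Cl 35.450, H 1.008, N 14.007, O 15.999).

First, the molecular formula is C5H9Cl (counting implicit H from valence).
  C: 5 × 12.011 = 60.055
  Cl: 1 × 35.450 = 35.450
  H: 9 × 1.008 = 9.072
Sum: 5×12.011 + 1×35.450 + 9×1.008 = 104.577 → 104.58 g/mol.

104.58 g/mol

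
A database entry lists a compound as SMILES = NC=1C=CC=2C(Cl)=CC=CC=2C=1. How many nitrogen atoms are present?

1

Scan the SMILES for N atoms (remember two-letter symbols like Cl and Br are single atoms).
Nitrogen count: 1.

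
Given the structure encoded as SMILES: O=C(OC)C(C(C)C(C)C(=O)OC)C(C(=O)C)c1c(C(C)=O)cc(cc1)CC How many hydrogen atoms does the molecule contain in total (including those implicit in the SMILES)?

30

Walk through each heavy atom and fill implicit hydrogens from standard valence (C 4, N 3, O 2, S 2, halogen 1); for lowercase aromatic atoms, an aromatic c carries 1 H when it has two neighbours and 0 H with three, and aromatic n carries 0 H:
  atom 1: O, bond orders sum to 2 (valence 2) → 0 H
  atom 2: C, bond orders sum to 4 (valence 4) → 0 H
  atom 3: O, bond orders sum to 2 (valence 2) → 0 H
  atom 4: C, bond orders sum to 1 (valence 4) → 3 H
  atom 5: C, bond orders sum to 3 (valence 4) → 1 H
  atom 6: C, bond orders sum to 3 (valence 4) → 1 H
  atom 7: C, bond orders sum to 1 (valence 4) → 3 H
  atom 8: C, bond orders sum to 3 (valence 4) → 1 H
  atom 9: C, bond orders sum to 1 (valence 4) → 3 H
  atom 10: C, bond orders sum to 4 (valence 4) → 0 H
  atom 11: O, bond orders sum to 2 (valence 2) → 0 H
  atom 12: O, bond orders sum to 2 (valence 2) → 0 H
  atom 13: C, bond orders sum to 1 (valence 4) → 3 H
  atom 14: C, bond orders sum to 3 (valence 4) → 1 H
  atom 15: C, bond orders sum to 4 (valence 4) → 0 H
  atom 16: O, bond orders sum to 2 (valence 2) → 0 H
  atom 17: C, bond orders sum to 1 (valence 4) → 3 H
  atom 18: aromatic c, 3 neighbours → 0 H
  atom 19: aromatic c, 3 neighbours → 0 H
  atom 20: C, bond orders sum to 4 (valence 4) → 0 H
  atom 21: C, bond orders sum to 1 (valence 4) → 3 H
  atom 22: O, bond orders sum to 2 (valence 2) → 0 H
  atom 23: aromatic c, 2 neighbours → 1 H
  atom 24: aromatic c, 3 neighbours → 0 H
  atom 25: aromatic c, 2 neighbours → 1 H
  atom 26: aromatic c, 2 neighbours → 1 H
  atom 27: C, bond orders sum to 2 (valence 4) → 2 H
  atom 28: C, bond orders sum to 1 (valence 4) → 3 H
Total hydrogens: 30.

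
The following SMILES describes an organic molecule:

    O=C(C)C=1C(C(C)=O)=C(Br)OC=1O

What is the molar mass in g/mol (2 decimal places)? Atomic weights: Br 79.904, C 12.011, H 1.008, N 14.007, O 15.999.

247.04 g/mol

First, the molecular formula is C8H7BrO4 (counting implicit H from valence).
  Br: 1 × 79.904 = 79.904
  C: 8 × 12.011 = 96.088
  H: 7 × 1.008 = 7.056
  O: 4 × 15.999 = 63.996
Sum: 1×79.904 + 8×12.011 + 7×1.008 + 4×15.999 = 247.044 → 247.04 g/mol.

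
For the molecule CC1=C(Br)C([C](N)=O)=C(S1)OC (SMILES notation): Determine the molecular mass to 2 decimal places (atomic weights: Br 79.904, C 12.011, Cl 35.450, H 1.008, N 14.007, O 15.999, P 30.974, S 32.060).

First, the molecular formula is C7H8BrNO2S (counting implicit H from valence).
  Br: 1 × 79.904 = 79.904
  C: 7 × 12.011 = 84.077
  H: 8 × 1.008 = 8.064
  N: 1 × 14.007 = 14.007
  O: 2 × 15.999 = 31.998
  S: 1 × 32.060 = 32.060
Sum: 1×79.904 + 7×12.011 + 8×1.008 + 1×14.007 + 2×15.999 + 1×32.060 = 250.110 → 250.11 g/mol.

250.11 g/mol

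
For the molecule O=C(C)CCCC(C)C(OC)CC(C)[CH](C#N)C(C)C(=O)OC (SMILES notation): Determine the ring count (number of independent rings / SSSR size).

0

In SMILES, each pair of matching ring-closure digits denotes one ring-closing bond; the number of such bonds equals the number of independent rings.
Ring-closure bonds here: 0.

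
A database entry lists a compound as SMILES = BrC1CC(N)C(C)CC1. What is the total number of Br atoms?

Scan the SMILES for Br atoms (remember two-letter symbols like Cl and Br are single atoms).
Bromine count: 1.

1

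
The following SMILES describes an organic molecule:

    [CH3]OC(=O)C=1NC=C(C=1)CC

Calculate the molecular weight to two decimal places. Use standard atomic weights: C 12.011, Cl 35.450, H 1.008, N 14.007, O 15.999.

First, the molecular formula is C8H11NO2 (counting implicit H from valence).
  C: 8 × 12.011 = 96.088
  H: 11 × 1.008 = 11.088
  N: 1 × 14.007 = 14.007
  O: 2 × 15.999 = 31.998
Sum: 8×12.011 + 11×1.008 + 1×14.007 + 2×15.999 = 153.181 → 153.18 g/mol.

153.18 g/mol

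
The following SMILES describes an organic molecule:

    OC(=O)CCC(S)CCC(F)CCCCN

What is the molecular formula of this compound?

C11H22FNO2S

Walk through each heavy atom and fill implicit hydrogens from standard valence (C 4, N 3, O 2, S 2, halogen 1):
  atom 1: O, bond orders sum to 1 (valence 2) → 1 H
  atom 2: C, bond orders sum to 4 (valence 4) → 0 H
  atom 3: O, bond orders sum to 2 (valence 2) → 0 H
  atom 4: C, bond orders sum to 2 (valence 4) → 2 H
  atom 5: C, bond orders sum to 2 (valence 4) → 2 H
  atom 6: C, bond orders sum to 3 (valence 4) → 1 H
  atom 7: S, bond orders sum to 1 (valence 2) → 1 H
  atom 8: C, bond orders sum to 2 (valence 4) → 2 H
  atom 9: C, bond orders sum to 2 (valence 4) → 2 H
  atom 10: C, bond orders sum to 3 (valence 4) → 1 H
  atom 11: F (halogen, monovalent) → 0 H
  atom 12: C, bond orders sum to 2 (valence 4) → 2 H
  atom 13: C, bond orders sum to 2 (valence 4) → 2 H
  atom 14: C, bond orders sum to 2 (valence 4) → 2 H
  atom 15: C, bond orders sum to 2 (valence 4) → 2 H
  atom 16: N, bond orders sum to 1 (valence 3) → 2 H
Totals → C:11, H:22, F:1, N:1, O:2, S:1.
In Hill order: C11H22FNO2S.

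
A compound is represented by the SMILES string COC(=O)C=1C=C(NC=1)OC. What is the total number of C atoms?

7

Count every carbon token in the SMILES (each C, including those in ring-closure positions and inside branches).
Carbon count: 7.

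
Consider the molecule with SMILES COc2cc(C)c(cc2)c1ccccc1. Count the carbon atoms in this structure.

14

Count every carbon token in the SMILES (each C, including those in ring-closure positions and inside branches).
Carbon count: 14.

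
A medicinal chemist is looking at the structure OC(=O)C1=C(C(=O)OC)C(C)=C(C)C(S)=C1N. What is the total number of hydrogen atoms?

Walk through each heavy atom and fill implicit hydrogens from standard valence (C 4, N 3, O 2, S 2, halogen 1):
  atom 1: O, bond orders sum to 1 (valence 2) → 1 H
  atom 2: C, bond orders sum to 4 (valence 4) → 0 H
  atom 3: O, bond orders sum to 2 (valence 2) → 0 H
  atom 4: C, bond orders sum to 4 (valence 4) → 0 H
  atom 5: C, bond orders sum to 4 (valence 4) → 0 H
  atom 6: C, bond orders sum to 4 (valence 4) → 0 H
  atom 7: O, bond orders sum to 2 (valence 2) → 0 H
  atom 8: O, bond orders sum to 2 (valence 2) → 0 H
  atom 9: C, bond orders sum to 1 (valence 4) → 3 H
  atom 10: C, bond orders sum to 4 (valence 4) → 0 H
  atom 11: C, bond orders sum to 1 (valence 4) → 3 H
  atom 12: C, bond orders sum to 4 (valence 4) → 0 H
  atom 13: C, bond orders sum to 1 (valence 4) → 3 H
  atom 14: C, bond orders sum to 4 (valence 4) → 0 H
  atom 15: S, bond orders sum to 1 (valence 2) → 1 H
  atom 16: C, bond orders sum to 4 (valence 4) → 0 H
  atom 17: N, bond orders sum to 1 (valence 3) → 2 H
Total hydrogens: 13.

13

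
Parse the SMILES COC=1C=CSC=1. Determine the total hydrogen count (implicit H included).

6

Walk through each heavy atom and fill implicit hydrogens from standard valence (C 4, N 3, O 2, S 2, halogen 1):
  atom 1: C, bond orders sum to 1 (valence 4) → 3 H
  atom 2: O, bond orders sum to 2 (valence 2) → 0 H
  atom 3: C, bond orders sum to 4 (valence 4) → 0 H
  atom 4: C, bond orders sum to 3 (valence 4) → 1 H
  atom 5: C, bond orders sum to 3 (valence 4) → 1 H
  atom 6: S, bond orders sum to 2 (valence 2) → 0 H
  atom 7: C, bond orders sum to 3 (valence 4) → 1 H
Total hydrogens: 6.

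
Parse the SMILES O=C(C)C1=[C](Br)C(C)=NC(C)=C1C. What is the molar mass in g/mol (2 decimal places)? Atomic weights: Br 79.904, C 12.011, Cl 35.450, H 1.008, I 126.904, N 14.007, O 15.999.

242.12 g/mol

First, the molecular formula is C10H12BrNO (counting implicit H from valence).
  Br: 1 × 79.904 = 79.904
  C: 10 × 12.011 = 120.110
  H: 12 × 1.008 = 12.096
  N: 1 × 14.007 = 14.007
  O: 1 × 15.999 = 15.999
Sum: 1×79.904 + 10×12.011 + 12×1.008 + 1×14.007 + 1×15.999 = 242.116 → 242.12 g/mol.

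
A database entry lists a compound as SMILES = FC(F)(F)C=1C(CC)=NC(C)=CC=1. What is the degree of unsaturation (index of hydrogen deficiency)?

Degree of unsaturation = (number of rings) + (number of π bonds).
Ring closures in the SMILES: 1.
π bonds: 3 double bonds (each 1 DoU) → 3 DoU from unsaturation.
Total DoU = 1 + 3 = 4.

4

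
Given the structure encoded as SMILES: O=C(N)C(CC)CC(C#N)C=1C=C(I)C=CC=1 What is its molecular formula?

Walk through each heavy atom and fill implicit hydrogens from standard valence (C 4, N 3, O 2, S 2, halogen 1):
  atom 1: O, bond orders sum to 2 (valence 2) → 0 H
  atom 2: C, bond orders sum to 4 (valence 4) → 0 H
  atom 3: N, bond orders sum to 1 (valence 3) → 2 H
  atom 4: C, bond orders sum to 3 (valence 4) → 1 H
  atom 5: C, bond orders sum to 2 (valence 4) → 2 H
  atom 6: C, bond orders sum to 1 (valence 4) → 3 H
  atom 7: C, bond orders sum to 2 (valence 4) → 2 H
  atom 8: C, bond orders sum to 3 (valence 4) → 1 H
  atom 9: C, bond orders sum to 4 (valence 4) → 0 H
  atom 10: N, bond orders sum to 3 (valence 3) → 0 H
  atom 11: C, bond orders sum to 4 (valence 4) → 0 H
  atom 12: C, bond orders sum to 3 (valence 4) → 1 H
  atom 13: C, bond orders sum to 4 (valence 4) → 0 H
  atom 14: I (halogen, monovalent) → 0 H
  atom 15: C, bond orders sum to 3 (valence 4) → 1 H
  atom 16: C, bond orders sum to 3 (valence 4) → 1 H
  atom 17: C, bond orders sum to 3 (valence 4) → 1 H
Totals → C:13, H:15, I:1, N:2, O:1.
In Hill order: C13H15IN2O.

C13H15IN2O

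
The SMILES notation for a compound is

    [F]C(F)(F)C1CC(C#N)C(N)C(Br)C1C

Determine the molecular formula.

Walk through each heavy atom and fill implicit hydrogens from standard valence (C 4, N 3, O 2, S 2, halogen 1):
  atom 1: F with explicit H count 0
  atom 2: C, bond orders sum to 4 (valence 4) → 0 H
  atom 3: F (halogen, monovalent) → 0 H
  atom 4: F (halogen, monovalent) → 0 H
  atom 5: C, bond orders sum to 3 (valence 4) → 1 H
  atom 6: C, bond orders sum to 2 (valence 4) → 2 H
  atom 7: C, bond orders sum to 3 (valence 4) → 1 H
  atom 8: C, bond orders sum to 4 (valence 4) → 0 H
  atom 9: N, bond orders sum to 3 (valence 3) → 0 H
  atom 10: C, bond orders sum to 3 (valence 4) → 1 H
  atom 11: N, bond orders sum to 1 (valence 3) → 2 H
  atom 12: C, bond orders sum to 3 (valence 4) → 1 H
  atom 13: Br (halogen, monovalent) → 0 H
  atom 14: C, bond orders sum to 3 (valence 4) → 1 H
  atom 15: C, bond orders sum to 1 (valence 4) → 3 H
Totals → C:9, H:12, Br:1, F:3, N:2.
In Hill order: C9H12BrF3N2.

C9H12BrF3N2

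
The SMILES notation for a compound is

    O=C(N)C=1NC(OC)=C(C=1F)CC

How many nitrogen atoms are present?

Scan the SMILES for N atoms (remember two-letter symbols like Cl and Br are single atoms).
Nitrogen count: 2.

2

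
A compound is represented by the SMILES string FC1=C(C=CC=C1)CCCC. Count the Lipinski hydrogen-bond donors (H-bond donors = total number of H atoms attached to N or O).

0

Donors: find every N or O and count the H atoms it carries.
  (no N or O atoms present)
Lipinski HBD = 0.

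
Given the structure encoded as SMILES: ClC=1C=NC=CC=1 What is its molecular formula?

Walk through each heavy atom and fill implicit hydrogens from standard valence (C 4, N 3, O 2, S 2, halogen 1):
  atom 1: Cl (halogen, monovalent) → 0 H
  atom 2: C, bond orders sum to 4 (valence 4) → 0 H
  atom 3: C, bond orders sum to 3 (valence 4) → 1 H
  atom 4: N, bond orders sum to 3 (valence 3) → 0 H
  atom 5: C, bond orders sum to 3 (valence 4) → 1 H
  atom 6: C, bond orders sum to 3 (valence 4) → 1 H
  atom 7: C, bond orders sum to 3 (valence 4) → 1 H
Totals → C:5, H:4, Cl:1, N:1.

C5H4ClN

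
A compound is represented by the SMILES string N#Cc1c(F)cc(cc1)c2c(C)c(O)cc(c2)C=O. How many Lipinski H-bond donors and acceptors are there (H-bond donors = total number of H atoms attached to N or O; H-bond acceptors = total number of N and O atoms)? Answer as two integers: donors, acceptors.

Donors: find every N or O and count the H atoms it carries.
  atom 1 (N): bond orders sum to 3 → 0 H
  atom 14 (O): bond orders sum to 1 → 1 H
  atom 19 (O): bond orders sum to 2 → 0 H
Lipinski HBD = 1.
Acceptors: N atoms = 1, O atoms = 2 → HBA = 3.

1, 3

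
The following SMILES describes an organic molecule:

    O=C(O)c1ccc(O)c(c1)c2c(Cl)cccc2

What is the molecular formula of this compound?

C13H9ClO3

Walk through each heavy atom and fill implicit hydrogens from standard valence (C 4, N 3, O 2, S 2, halogen 1); for lowercase aromatic atoms, an aromatic c carries 1 H when it has two neighbours and 0 H with three, and aromatic n carries 0 H:
  atom 1: O, bond orders sum to 2 (valence 2) → 0 H
  atom 2: C, bond orders sum to 4 (valence 4) → 0 H
  atom 3: O, bond orders sum to 1 (valence 2) → 1 H
  atom 4: aromatic c, 3 neighbours → 0 H
  atom 5: aromatic c, 2 neighbours → 1 H
  atom 6: aromatic c, 2 neighbours → 1 H
  atom 7: aromatic c, 3 neighbours → 0 H
  atom 8: O, bond orders sum to 1 (valence 2) → 1 H
  atom 9: aromatic c, 3 neighbours → 0 H
  atom 10: aromatic c, 2 neighbours → 1 H
  atom 11: aromatic c, 3 neighbours → 0 H
  atom 12: aromatic c, 3 neighbours → 0 H
  atom 13: Cl (halogen, monovalent) → 0 H
  atom 14: aromatic c, 2 neighbours → 1 H
  atom 15: aromatic c, 2 neighbours → 1 H
  atom 16: aromatic c, 2 neighbours → 1 H
  atom 17: aromatic c, 2 neighbours → 1 H
Totals → C:13, H:9, Cl:1, O:3.
In Hill order: C13H9ClO3.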